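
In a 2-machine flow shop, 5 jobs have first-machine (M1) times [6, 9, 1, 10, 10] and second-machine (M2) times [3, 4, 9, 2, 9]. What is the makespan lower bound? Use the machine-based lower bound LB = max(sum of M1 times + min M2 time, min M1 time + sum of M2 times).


LB1 = sum(M1 times) + min(M2 times) = 36 + 2 = 38
LB2 = min(M1 times) + sum(M2 times) = 1 + 27 = 28
Lower bound = max(LB1, LB2) = max(38, 28) = 38

38


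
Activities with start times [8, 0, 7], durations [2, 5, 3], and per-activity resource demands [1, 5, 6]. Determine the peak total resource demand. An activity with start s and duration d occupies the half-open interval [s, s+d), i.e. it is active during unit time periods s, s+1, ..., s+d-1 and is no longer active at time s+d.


Each activity i is active on [start_i, start_i + duration_i).
Compute total resource usage per time slot:
  t=0: active resources = [5], total = 5
  t=1: active resources = [5], total = 5
  t=2: active resources = [5], total = 5
  t=3: active resources = [5], total = 5
  t=4: active resources = [5], total = 5
  t=5: active resources = [], total = 0
  t=6: active resources = [], total = 0
  t=7: active resources = [6], total = 6
  t=8: active resources = [1, 6], total = 7
  t=9: active resources = [1, 6], total = 7
Peak resource demand = 7

7


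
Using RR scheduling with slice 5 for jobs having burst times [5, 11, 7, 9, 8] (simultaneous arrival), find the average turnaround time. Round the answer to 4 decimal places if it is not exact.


Time quantum = 5
Execution trace:
  J1 runs 5 units, time = 5
  J2 runs 5 units, time = 10
  J3 runs 5 units, time = 15
  J4 runs 5 units, time = 20
  J5 runs 5 units, time = 25
  J2 runs 5 units, time = 30
  J3 runs 2 units, time = 32
  J4 runs 4 units, time = 36
  J5 runs 3 units, time = 39
  J2 runs 1 units, time = 40
Finish times: [5, 40, 32, 36, 39]
Average turnaround = 152/5 = 30.4

30.4


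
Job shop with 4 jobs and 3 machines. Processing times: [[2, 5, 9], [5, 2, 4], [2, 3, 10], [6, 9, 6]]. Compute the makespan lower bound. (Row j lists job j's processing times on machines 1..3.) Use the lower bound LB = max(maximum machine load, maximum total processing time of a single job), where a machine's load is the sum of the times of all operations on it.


Machine loads:
  Machine 1: 2 + 5 + 2 + 6 = 15
  Machine 2: 5 + 2 + 3 + 9 = 19
  Machine 3: 9 + 4 + 10 + 6 = 29
Max machine load = 29
Job totals:
  Job 1: 16
  Job 2: 11
  Job 3: 15
  Job 4: 21
Max job total = 21
Lower bound = max(29, 21) = 29

29


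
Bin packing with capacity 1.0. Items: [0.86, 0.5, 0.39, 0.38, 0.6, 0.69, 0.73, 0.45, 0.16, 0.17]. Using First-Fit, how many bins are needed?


Place items sequentially using First-Fit:
  Item 0.86 -> new Bin 1
  Item 0.5 -> new Bin 2
  Item 0.39 -> Bin 2 (now 0.89)
  Item 0.38 -> new Bin 3
  Item 0.6 -> Bin 3 (now 0.98)
  Item 0.69 -> new Bin 4
  Item 0.73 -> new Bin 5
  Item 0.45 -> new Bin 6
  Item 0.16 -> Bin 4 (now 0.85)
  Item 0.17 -> Bin 5 (now 0.9)
Total bins used = 6

6


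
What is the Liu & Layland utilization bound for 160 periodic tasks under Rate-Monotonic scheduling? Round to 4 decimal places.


Compute 2^(1/160) = 1.0043415673
Subtract 1: 1.0043415673 - 1 = 0.0043415673
Multiply by n: 160 * 0.0043415673 = 0.6946507680
Round to 4 dp: 0.6947

0.6947


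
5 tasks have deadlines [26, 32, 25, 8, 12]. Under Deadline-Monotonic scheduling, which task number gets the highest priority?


Sort tasks by relative deadline (ascending):
  Task 4: deadline = 8
  Task 5: deadline = 12
  Task 3: deadline = 25
  Task 1: deadline = 26
  Task 2: deadline = 32
Priority order (highest first): [4, 5, 3, 1, 2]
Highest priority task = 4

4


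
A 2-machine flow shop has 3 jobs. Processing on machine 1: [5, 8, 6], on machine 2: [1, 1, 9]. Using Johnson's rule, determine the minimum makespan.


Apply Johnson's rule:
  Group 1 (a <= b): [(3, 6, 9)]
  Group 2 (a > b): [(1, 5, 1), (2, 8, 1)]
Optimal job order: [3, 1, 2]
Schedule:
  Job 3: M1 done at 6, M2 done at 15
  Job 1: M1 done at 11, M2 done at 16
  Job 2: M1 done at 19, M2 done at 20
Makespan = 20

20


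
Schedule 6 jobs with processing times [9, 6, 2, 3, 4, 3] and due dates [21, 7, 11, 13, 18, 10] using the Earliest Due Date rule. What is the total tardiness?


Sort by due date (EDD order): [(6, 7), (3, 10), (2, 11), (3, 13), (4, 18), (9, 21)]
Compute completion times and tardiness:
  Job 1: p=6, d=7, C=6, tardiness=max(0,6-7)=0
  Job 2: p=3, d=10, C=9, tardiness=max(0,9-10)=0
  Job 3: p=2, d=11, C=11, tardiness=max(0,11-11)=0
  Job 4: p=3, d=13, C=14, tardiness=max(0,14-13)=1
  Job 5: p=4, d=18, C=18, tardiness=max(0,18-18)=0
  Job 6: p=9, d=21, C=27, tardiness=max(0,27-21)=6
Total tardiness = 7

7


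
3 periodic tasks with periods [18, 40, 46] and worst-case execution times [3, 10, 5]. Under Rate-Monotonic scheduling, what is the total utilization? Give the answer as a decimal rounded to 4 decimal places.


Compute individual utilizations (exact fractions):
  Task 1: C/T = 3/18 = 1/6 (approx. 0.1667)
  Task 2: C/T = 10/40 = 1/4 (approx. 0.25)
  Task 3: C/T = 5/46 (approx. 0.1087)
Total utilization U = 1/6 + 1/4 + 5/46 = 145/276
Rounded to 4 decimal places: U = 0.5254
RM (Liu & Layland) bound for 3 tasks = 0.779763; compare with U = 145/276 (approx. 0.525362)
U <= bound, so schedulable by RM sufficient condition.

0.5254


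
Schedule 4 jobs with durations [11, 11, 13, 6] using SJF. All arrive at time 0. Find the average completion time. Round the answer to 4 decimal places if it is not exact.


SJF order (ascending): [6, 11, 11, 13]
Completion times:
  Job 1: burst=6, C=6
  Job 2: burst=11, C=17
  Job 3: burst=11, C=28
  Job 4: burst=13, C=41
Average completion = 92/4 = 23.0

23.0


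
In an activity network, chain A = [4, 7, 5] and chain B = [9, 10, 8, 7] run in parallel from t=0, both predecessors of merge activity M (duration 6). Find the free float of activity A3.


ES(A3) = sum of predecessors on chain A = 11
EF(A3) = ES + duration = 11 + 5 = 16
Successor of A3 is M. ES(M) = max(sum(A), sum(B)) = max(16, 34) = 34
Free float = ES(successor) - EF(current) = 34 - 16 = 18

18


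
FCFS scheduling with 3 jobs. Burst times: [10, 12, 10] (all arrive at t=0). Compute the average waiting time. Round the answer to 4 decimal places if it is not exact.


FCFS order (as given): [10, 12, 10]
Waiting times:
  Job 1: wait = 0
  Job 2: wait = 10
  Job 3: wait = 22
Sum of waiting times = 32
Average waiting time = 32/3 = 10.6667

10.6667


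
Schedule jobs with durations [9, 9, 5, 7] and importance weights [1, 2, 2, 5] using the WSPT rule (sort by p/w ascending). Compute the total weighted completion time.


Compute p/w ratios and sort ascending (WSPT): [(7, 5), (5, 2), (9, 2), (9, 1)]
Compute weighted completion times:
  Job (p=7,w=5): C=7, w*C=5*7=35
  Job (p=5,w=2): C=12, w*C=2*12=24
  Job (p=9,w=2): C=21, w*C=2*21=42
  Job (p=9,w=1): C=30, w*C=1*30=30
Total weighted completion time = 131

131


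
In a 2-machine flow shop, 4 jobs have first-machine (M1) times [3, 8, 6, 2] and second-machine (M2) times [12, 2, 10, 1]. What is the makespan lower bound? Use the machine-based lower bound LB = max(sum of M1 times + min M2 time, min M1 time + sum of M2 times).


LB1 = sum(M1 times) + min(M2 times) = 19 + 1 = 20
LB2 = min(M1 times) + sum(M2 times) = 2 + 25 = 27
Lower bound = max(LB1, LB2) = max(20, 27) = 27

27


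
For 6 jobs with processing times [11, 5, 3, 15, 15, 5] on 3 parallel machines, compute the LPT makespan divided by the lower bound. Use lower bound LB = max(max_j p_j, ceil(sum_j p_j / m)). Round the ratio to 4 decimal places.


LPT order: [15, 15, 11, 5, 5, 3]
Machine loads after assignment: [20, 18, 16]
LPT makespan = 20
Lower bound = max(max_job, ceil(total/3)) = max(15, 18) = 18
Ratio = 20 / 18 = 1.1111

1.1111


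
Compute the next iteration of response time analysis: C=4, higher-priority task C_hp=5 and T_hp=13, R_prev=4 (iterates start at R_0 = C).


R_next = C + ceil(R_prev / T_hp) * C_hp
ceil(4 / 13) = ceil(0.3077) = 1
Interference = 1 * 5 = 5
R_next = 4 + 5 = 9

9


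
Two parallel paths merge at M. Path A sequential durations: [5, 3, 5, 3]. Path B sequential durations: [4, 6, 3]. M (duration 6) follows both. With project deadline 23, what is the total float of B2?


Forward pass: ES(B2) = sum of predecessors on chain B = 4
EF = ES + duration = 4 + 6 = 10
Backward pass: LF(M) = deadline = 23; LS(M) = 23 - 6 = 17
LF(B2) = LS(M) - sum(successors on chain B) = 17 - 3 = 14
LS = LF - duration = 14 - 6 = 8
Total float = LS - ES = 8 - 4 = 4

4


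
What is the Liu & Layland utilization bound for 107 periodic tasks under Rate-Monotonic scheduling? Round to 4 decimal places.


Compute 2^(1/107) = 1.0064990387
Subtract 1: 1.0064990387 - 1 = 0.0064990387
Multiply by n: 107 * 0.0064990387 = 0.6953971409
Round to 4 dp: 0.6954

0.6954


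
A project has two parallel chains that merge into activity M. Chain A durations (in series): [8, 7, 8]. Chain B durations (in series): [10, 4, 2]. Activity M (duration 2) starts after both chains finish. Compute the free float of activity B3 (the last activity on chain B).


ES(B3) = sum of predecessors on chain B = 14
EF(B3) = ES + duration = 14 + 2 = 16
Successor of B3 is M. ES(M) = max(sum(A), sum(B)) = max(23, 16) = 23
Free float = ES(successor) - EF(current) = 23 - 16 = 7

7


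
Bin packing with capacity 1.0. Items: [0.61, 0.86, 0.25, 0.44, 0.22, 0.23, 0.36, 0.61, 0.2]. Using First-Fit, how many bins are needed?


Place items sequentially using First-Fit:
  Item 0.61 -> new Bin 1
  Item 0.86 -> new Bin 2
  Item 0.25 -> Bin 1 (now 0.86)
  Item 0.44 -> new Bin 3
  Item 0.22 -> Bin 3 (now 0.66)
  Item 0.23 -> Bin 3 (now 0.89)
  Item 0.36 -> new Bin 4
  Item 0.61 -> Bin 4 (now 0.97)
  Item 0.2 -> new Bin 5
Total bins used = 5

5


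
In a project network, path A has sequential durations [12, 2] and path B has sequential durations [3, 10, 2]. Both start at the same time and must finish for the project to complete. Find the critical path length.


Path A total = 12 + 2 = 14
Path B total = 3 + 10 + 2 = 15
Critical path = longest path = max(14, 15) = 15

15


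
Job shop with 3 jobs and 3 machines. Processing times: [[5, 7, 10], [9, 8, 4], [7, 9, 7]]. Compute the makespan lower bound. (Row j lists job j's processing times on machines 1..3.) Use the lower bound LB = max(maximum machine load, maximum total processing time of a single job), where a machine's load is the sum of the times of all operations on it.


Machine loads:
  Machine 1: 5 + 9 + 7 = 21
  Machine 2: 7 + 8 + 9 = 24
  Machine 3: 10 + 4 + 7 = 21
Max machine load = 24
Job totals:
  Job 1: 22
  Job 2: 21
  Job 3: 23
Max job total = 23
Lower bound = max(24, 23) = 24

24


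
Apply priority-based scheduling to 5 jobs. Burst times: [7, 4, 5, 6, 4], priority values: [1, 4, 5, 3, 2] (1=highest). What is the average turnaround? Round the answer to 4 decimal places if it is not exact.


Sort by priority (ascending = highest first):
Order: [(1, 7), (2, 4), (3, 6), (4, 4), (5, 5)]
Completion times:
  Priority 1, burst=7, C=7
  Priority 2, burst=4, C=11
  Priority 3, burst=6, C=17
  Priority 4, burst=4, C=21
  Priority 5, burst=5, C=26
Average turnaround = 82/5 = 16.4

16.4


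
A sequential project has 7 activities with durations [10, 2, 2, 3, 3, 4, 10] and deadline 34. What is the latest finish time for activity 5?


LF(activity 5) = deadline - sum of successor durations
Successors: activities 6 through 7 with durations [4, 10]
Sum of successor durations = 14
LF = 34 - 14 = 20

20


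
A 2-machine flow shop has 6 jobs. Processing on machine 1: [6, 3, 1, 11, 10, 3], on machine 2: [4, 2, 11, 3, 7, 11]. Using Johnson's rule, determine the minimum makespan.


Apply Johnson's rule:
  Group 1 (a <= b): [(3, 1, 11), (6, 3, 11)]
  Group 2 (a > b): [(5, 10, 7), (1, 6, 4), (4, 11, 3), (2, 3, 2)]
Optimal job order: [3, 6, 5, 1, 4, 2]
Schedule:
  Job 3: M1 done at 1, M2 done at 12
  Job 6: M1 done at 4, M2 done at 23
  Job 5: M1 done at 14, M2 done at 30
  Job 1: M1 done at 20, M2 done at 34
  Job 4: M1 done at 31, M2 done at 37
  Job 2: M1 done at 34, M2 done at 39
Makespan = 39

39


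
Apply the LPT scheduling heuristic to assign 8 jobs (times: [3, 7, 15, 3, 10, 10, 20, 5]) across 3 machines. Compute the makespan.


Sort jobs in decreasing order (LPT): [20, 15, 10, 10, 7, 5, 3, 3]
Assign each job to the least loaded machine:
  Machine 1: jobs [20, 5], load = 25
  Machine 2: jobs [15, 7, 3], load = 25
  Machine 3: jobs [10, 10, 3], load = 23
Makespan = max load = 25

25


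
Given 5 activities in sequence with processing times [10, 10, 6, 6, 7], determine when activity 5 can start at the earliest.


Activity 5 starts after activities 1 through 4 complete.
Predecessor durations: [10, 10, 6, 6]
ES = 10 + 10 + 6 + 6 = 32

32


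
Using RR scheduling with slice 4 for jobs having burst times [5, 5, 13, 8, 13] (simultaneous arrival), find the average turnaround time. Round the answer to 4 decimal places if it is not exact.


Time quantum = 4
Execution trace:
  J1 runs 4 units, time = 4
  J2 runs 4 units, time = 8
  J3 runs 4 units, time = 12
  J4 runs 4 units, time = 16
  J5 runs 4 units, time = 20
  J1 runs 1 units, time = 21
  J2 runs 1 units, time = 22
  J3 runs 4 units, time = 26
  J4 runs 4 units, time = 30
  J5 runs 4 units, time = 34
  J3 runs 4 units, time = 38
  J5 runs 4 units, time = 42
  J3 runs 1 units, time = 43
  J5 runs 1 units, time = 44
Finish times: [21, 22, 43, 30, 44]
Average turnaround = 160/5 = 32.0

32.0


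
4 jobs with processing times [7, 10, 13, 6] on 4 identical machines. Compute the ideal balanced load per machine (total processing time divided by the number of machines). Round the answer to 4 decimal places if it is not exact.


Total processing time = 7 + 10 + 13 + 6 = 36
Number of machines = 4
Ideal balanced load = 36 / 4 = 9.0

9.0


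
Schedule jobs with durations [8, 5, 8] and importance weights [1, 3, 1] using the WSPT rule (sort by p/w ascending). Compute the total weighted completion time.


Compute p/w ratios and sort ascending (WSPT): [(5, 3), (8, 1), (8, 1)]
Compute weighted completion times:
  Job (p=5,w=3): C=5, w*C=3*5=15
  Job (p=8,w=1): C=13, w*C=1*13=13
  Job (p=8,w=1): C=21, w*C=1*21=21
Total weighted completion time = 49

49


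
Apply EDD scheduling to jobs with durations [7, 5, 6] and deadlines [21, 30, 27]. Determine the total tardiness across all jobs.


Sort by due date (EDD order): [(7, 21), (6, 27), (5, 30)]
Compute completion times and tardiness:
  Job 1: p=7, d=21, C=7, tardiness=max(0,7-21)=0
  Job 2: p=6, d=27, C=13, tardiness=max(0,13-27)=0
  Job 3: p=5, d=30, C=18, tardiness=max(0,18-30)=0
Total tardiness = 0

0


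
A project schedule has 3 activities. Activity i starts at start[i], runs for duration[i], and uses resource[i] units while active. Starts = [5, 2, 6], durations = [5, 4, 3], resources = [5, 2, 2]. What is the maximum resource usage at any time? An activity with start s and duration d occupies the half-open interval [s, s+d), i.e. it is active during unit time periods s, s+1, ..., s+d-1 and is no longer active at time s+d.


Each activity i is active on [start_i, start_i + duration_i).
Compute total resource usage per time slot:
  t=0: active resources = [], total = 0
  t=1: active resources = [], total = 0
  t=2: active resources = [2], total = 2
  t=3: active resources = [2], total = 2
  t=4: active resources = [2], total = 2
  t=5: active resources = [5, 2], total = 7
  t=6: active resources = [5, 2], total = 7
  t=7: active resources = [5, 2], total = 7
  t=8: active resources = [5, 2], total = 7
  t=9: active resources = [5], total = 5
Peak resource demand = 7

7


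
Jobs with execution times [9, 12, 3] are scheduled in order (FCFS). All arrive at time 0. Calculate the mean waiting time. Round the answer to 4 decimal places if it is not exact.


FCFS order (as given): [9, 12, 3]
Waiting times:
  Job 1: wait = 0
  Job 2: wait = 9
  Job 3: wait = 21
Sum of waiting times = 30
Average waiting time = 30/3 = 10.0

10.0


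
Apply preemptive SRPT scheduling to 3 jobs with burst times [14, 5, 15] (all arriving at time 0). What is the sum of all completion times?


Since all jobs arrive at t=0, SRPT equals SPT ordering.
SPT order: [5, 14, 15]
Completion times:
  Job 1: p=5, C=5
  Job 2: p=14, C=19
  Job 3: p=15, C=34
Total completion time = 5 + 19 + 34 = 58

58


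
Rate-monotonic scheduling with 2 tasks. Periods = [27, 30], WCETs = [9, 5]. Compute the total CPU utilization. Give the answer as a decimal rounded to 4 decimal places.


Compute individual utilizations (exact fractions):
  Task 1: C/T = 9/27 = 1/3 (approx. 0.3333)
  Task 2: C/T = 5/30 = 1/6 (approx. 0.1667)
Total utilization U = 1/3 + 1/6 = 1/2
Rounded to 4 decimal places: U = 0.5000
RM (Liu & Layland) bound for 2 tasks = 0.828427; compare with U = 1/2 (approx. 0.500000)
U <= bound, so schedulable by RM sufficient condition.

0.5000


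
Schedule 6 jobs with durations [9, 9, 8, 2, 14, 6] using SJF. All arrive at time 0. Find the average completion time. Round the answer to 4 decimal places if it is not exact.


SJF order (ascending): [2, 6, 8, 9, 9, 14]
Completion times:
  Job 1: burst=2, C=2
  Job 2: burst=6, C=8
  Job 3: burst=8, C=16
  Job 4: burst=9, C=25
  Job 5: burst=9, C=34
  Job 6: burst=14, C=48
Average completion = 133/6 = 22.1667

22.1667


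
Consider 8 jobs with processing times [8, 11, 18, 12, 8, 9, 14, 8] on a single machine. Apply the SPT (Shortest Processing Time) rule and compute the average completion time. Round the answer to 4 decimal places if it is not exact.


Sort jobs by processing time (SPT order): [8, 8, 8, 9, 11, 12, 14, 18]
Compute completion times sequentially:
  Job 1: processing = 8, completes at 8
  Job 2: processing = 8, completes at 16
  Job 3: processing = 8, completes at 24
  Job 4: processing = 9, completes at 33
  Job 5: processing = 11, completes at 44
  Job 6: processing = 12, completes at 56
  Job 7: processing = 14, completes at 70
  Job 8: processing = 18, completes at 88
Sum of completion times = 339
Average completion time = 339/8 = 42.375

42.375


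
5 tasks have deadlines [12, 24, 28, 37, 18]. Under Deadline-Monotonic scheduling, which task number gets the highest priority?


Sort tasks by relative deadline (ascending):
  Task 1: deadline = 12
  Task 5: deadline = 18
  Task 2: deadline = 24
  Task 3: deadline = 28
  Task 4: deadline = 37
Priority order (highest first): [1, 5, 2, 3, 4]
Highest priority task = 1

1


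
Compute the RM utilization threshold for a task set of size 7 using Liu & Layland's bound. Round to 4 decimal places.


Compute 2^(1/7) = 1.1040895137
Subtract 1: 1.1040895137 - 1 = 0.1040895137
Multiply by n: 7 * 0.1040895137 = 0.7286265959
Round to 4 dp: 0.7286

0.7286


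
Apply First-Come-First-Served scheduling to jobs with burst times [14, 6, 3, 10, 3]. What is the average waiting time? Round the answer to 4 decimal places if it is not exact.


FCFS order (as given): [14, 6, 3, 10, 3]
Waiting times:
  Job 1: wait = 0
  Job 2: wait = 14
  Job 3: wait = 20
  Job 4: wait = 23
  Job 5: wait = 33
Sum of waiting times = 90
Average waiting time = 90/5 = 18.0

18.0


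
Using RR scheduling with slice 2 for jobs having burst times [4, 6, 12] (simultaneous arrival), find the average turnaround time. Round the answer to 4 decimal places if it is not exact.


Time quantum = 2
Execution trace:
  J1 runs 2 units, time = 2
  J2 runs 2 units, time = 4
  J3 runs 2 units, time = 6
  J1 runs 2 units, time = 8
  J2 runs 2 units, time = 10
  J3 runs 2 units, time = 12
  J2 runs 2 units, time = 14
  J3 runs 2 units, time = 16
  J3 runs 2 units, time = 18
  J3 runs 2 units, time = 20
  J3 runs 2 units, time = 22
Finish times: [8, 14, 22]
Average turnaround = 44/3 = 14.6667

14.6667


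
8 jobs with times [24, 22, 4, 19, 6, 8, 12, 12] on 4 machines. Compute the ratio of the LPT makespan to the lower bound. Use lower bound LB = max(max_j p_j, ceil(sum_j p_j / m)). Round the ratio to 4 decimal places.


LPT order: [24, 22, 19, 12, 12, 8, 6, 4]
Machine loads after assignment: [28, 28, 27, 24]
LPT makespan = 28
Lower bound = max(max_job, ceil(total/4)) = max(24, 27) = 27
Ratio = 28 / 27 = 1.037

1.037


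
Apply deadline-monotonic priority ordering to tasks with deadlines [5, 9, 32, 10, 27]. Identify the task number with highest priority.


Sort tasks by relative deadline (ascending):
  Task 1: deadline = 5
  Task 2: deadline = 9
  Task 4: deadline = 10
  Task 5: deadline = 27
  Task 3: deadline = 32
Priority order (highest first): [1, 2, 4, 5, 3]
Highest priority task = 1

1


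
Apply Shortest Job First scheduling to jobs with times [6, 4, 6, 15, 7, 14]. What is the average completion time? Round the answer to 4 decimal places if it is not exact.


SJF order (ascending): [4, 6, 6, 7, 14, 15]
Completion times:
  Job 1: burst=4, C=4
  Job 2: burst=6, C=10
  Job 3: burst=6, C=16
  Job 4: burst=7, C=23
  Job 5: burst=14, C=37
  Job 6: burst=15, C=52
Average completion = 142/6 = 23.6667

23.6667


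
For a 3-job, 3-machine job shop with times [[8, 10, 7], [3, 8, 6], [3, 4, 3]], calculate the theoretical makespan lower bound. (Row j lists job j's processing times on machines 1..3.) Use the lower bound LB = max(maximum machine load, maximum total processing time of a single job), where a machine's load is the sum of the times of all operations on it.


Machine loads:
  Machine 1: 8 + 3 + 3 = 14
  Machine 2: 10 + 8 + 4 = 22
  Machine 3: 7 + 6 + 3 = 16
Max machine load = 22
Job totals:
  Job 1: 25
  Job 2: 17
  Job 3: 10
Max job total = 25
Lower bound = max(22, 25) = 25

25


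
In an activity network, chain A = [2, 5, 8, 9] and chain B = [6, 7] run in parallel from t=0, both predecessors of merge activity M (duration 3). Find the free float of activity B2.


ES(B2) = sum of predecessors on chain B = 6
EF(B2) = ES + duration = 6 + 7 = 13
Successor of B2 is M. ES(M) = max(sum(A), sum(B)) = max(24, 13) = 24
Free float = ES(successor) - EF(current) = 24 - 13 = 11

11


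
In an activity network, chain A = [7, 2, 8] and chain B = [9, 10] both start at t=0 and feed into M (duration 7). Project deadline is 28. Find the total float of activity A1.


Forward pass: ES(A1) = sum of predecessors on chain A = 0
EF = ES + duration = 0 + 7 = 7
Backward pass: LF(M) = deadline = 28; LS(M) = 28 - 7 = 21
LF(A1) = LS(M) - sum(successors on chain A) = 21 - 10 = 11
LS = LF - duration = 11 - 7 = 4
Total float = LS - ES = 4 - 0 = 4

4


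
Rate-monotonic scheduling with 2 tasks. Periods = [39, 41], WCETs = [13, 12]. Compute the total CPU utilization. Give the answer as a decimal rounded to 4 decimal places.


Compute individual utilizations (exact fractions):
  Task 1: C/T = 13/39 = 1/3 (approx. 0.3333)
  Task 2: C/T = 12/41 (approx. 0.2927)
Total utilization U = 1/3 + 12/41 = 77/123
Rounded to 4 decimal places: U = 0.6260
RM (Liu & Layland) bound for 2 tasks = 0.828427; compare with U = 77/123 (approx. 0.626016)
U <= bound, so schedulable by RM sufficient condition.

0.6260


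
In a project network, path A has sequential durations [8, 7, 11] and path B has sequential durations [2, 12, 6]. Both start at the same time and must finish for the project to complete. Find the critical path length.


Path A total = 8 + 7 + 11 = 26
Path B total = 2 + 12 + 6 = 20
Critical path = longest path = max(26, 20) = 26

26


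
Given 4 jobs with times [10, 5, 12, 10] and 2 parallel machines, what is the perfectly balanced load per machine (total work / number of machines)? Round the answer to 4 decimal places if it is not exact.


Total processing time = 10 + 5 + 12 + 10 = 37
Number of machines = 2
Ideal balanced load = 37 / 2 = 18.5

18.5


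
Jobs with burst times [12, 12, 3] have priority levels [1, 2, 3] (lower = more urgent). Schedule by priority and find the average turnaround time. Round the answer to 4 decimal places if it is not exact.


Sort by priority (ascending = highest first):
Order: [(1, 12), (2, 12), (3, 3)]
Completion times:
  Priority 1, burst=12, C=12
  Priority 2, burst=12, C=24
  Priority 3, burst=3, C=27
Average turnaround = 63/3 = 21.0

21.0


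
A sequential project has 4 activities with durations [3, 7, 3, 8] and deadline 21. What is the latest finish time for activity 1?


LF(activity 1) = deadline - sum of successor durations
Successors: activities 2 through 4 with durations [7, 3, 8]
Sum of successor durations = 18
LF = 21 - 18 = 3

3


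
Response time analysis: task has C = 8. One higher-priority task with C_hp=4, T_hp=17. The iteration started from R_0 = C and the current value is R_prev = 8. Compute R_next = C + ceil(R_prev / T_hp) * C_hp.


R_next = C + ceil(R_prev / T_hp) * C_hp
ceil(8 / 17) = ceil(0.4706) = 1
Interference = 1 * 4 = 4
R_next = 8 + 4 = 12

12


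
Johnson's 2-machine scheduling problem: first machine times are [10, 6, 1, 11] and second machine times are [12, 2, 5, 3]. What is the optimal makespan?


Apply Johnson's rule:
  Group 1 (a <= b): [(3, 1, 5), (1, 10, 12)]
  Group 2 (a > b): [(4, 11, 3), (2, 6, 2)]
Optimal job order: [3, 1, 4, 2]
Schedule:
  Job 3: M1 done at 1, M2 done at 6
  Job 1: M1 done at 11, M2 done at 23
  Job 4: M1 done at 22, M2 done at 26
  Job 2: M1 done at 28, M2 done at 30
Makespan = 30

30


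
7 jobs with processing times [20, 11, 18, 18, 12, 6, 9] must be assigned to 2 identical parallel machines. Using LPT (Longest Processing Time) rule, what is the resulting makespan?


Sort jobs in decreasing order (LPT): [20, 18, 18, 12, 11, 9, 6]
Assign each job to the least loaded machine:
  Machine 1: jobs [20, 12, 11, 6], load = 49
  Machine 2: jobs [18, 18, 9], load = 45
Makespan = max load = 49

49


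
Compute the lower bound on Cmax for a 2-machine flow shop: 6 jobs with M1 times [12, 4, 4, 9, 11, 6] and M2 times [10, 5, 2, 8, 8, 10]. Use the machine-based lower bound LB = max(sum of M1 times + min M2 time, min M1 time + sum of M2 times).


LB1 = sum(M1 times) + min(M2 times) = 46 + 2 = 48
LB2 = min(M1 times) + sum(M2 times) = 4 + 43 = 47
Lower bound = max(LB1, LB2) = max(48, 47) = 48

48


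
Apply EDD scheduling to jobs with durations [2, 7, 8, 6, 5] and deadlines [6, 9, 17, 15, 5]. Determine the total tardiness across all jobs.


Sort by due date (EDD order): [(5, 5), (2, 6), (7, 9), (6, 15), (8, 17)]
Compute completion times and tardiness:
  Job 1: p=5, d=5, C=5, tardiness=max(0,5-5)=0
  Job 2: p=2, d=6, C=7, tardiness=max(0,7-6)=1
  Job 3: p=7, d=9, C=14, tardiness=max(0,14-9)=5
  Job 4: p=6, d=15, C=20, tardiness=max(0,20-15)=5
  Job 5: p=8, d=17, C=28, tardiness=max(0,28-17)=11
Total tardiness = 22

22


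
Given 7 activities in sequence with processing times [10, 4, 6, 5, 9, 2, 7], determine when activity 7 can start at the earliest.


Activity 7 starts after activities 1 through 6 complete.
Predecessor durations: [10, 4, 6, 5, 9, 2]
ES = 10 + 4 + 6 + 5 + 9 + 2 = 36

36


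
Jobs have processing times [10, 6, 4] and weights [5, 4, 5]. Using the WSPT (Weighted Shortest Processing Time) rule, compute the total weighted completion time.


Compute p/w ratios and sort ascending (WSPT): [(4, 5), (6, 4), (10, 5)]
Compute weighted completion times:
  Job (p=4,w=5): C=4, w*C=5*4=20
  Job (p=6,w=4): C=10, w*C=4*10=40
  Job (p=10,w=5): C=20, w*C=5*20=100
Total weighted completion time = 160

160


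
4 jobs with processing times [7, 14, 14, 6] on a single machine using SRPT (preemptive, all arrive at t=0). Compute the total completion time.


Since all jobs arrive at t=0, SRPT equals SPT ordering.
SPT order: [6, 7, 14, 14]
Completion times:
  Job 1: p=6, C=6
  Job 2: p=7, C=13
  Job 3: p=14, C=27
  Job 4: p=14, C=41
Total completion time = 6 + 13 + 27 + 41 = 87

87


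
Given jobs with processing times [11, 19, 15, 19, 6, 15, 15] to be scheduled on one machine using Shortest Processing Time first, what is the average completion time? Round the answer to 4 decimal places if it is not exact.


Sort jobs by processing time (SPT order): [6, 11, 15, 15, 15, 19, 19]
Compute completion times sequentially:
  Job 1: processing = 6, completes at 6
  Job 2: processing = 11, completes at 17
  Job 3: processing = 15, completes at 32
  Job 4: processing = 15, completes at 47
  Job 5: processing = 15, completes at 62
  Job 6: processing = 19, completes at 81
  Job 7: processing = 19, completes at 100
Sum of completion times = 345
Average completion time = 345/7 = 49.2857

49.2857


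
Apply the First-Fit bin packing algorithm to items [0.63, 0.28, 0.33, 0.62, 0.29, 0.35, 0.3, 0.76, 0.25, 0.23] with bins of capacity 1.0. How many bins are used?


Place items sequentially using First-Fit:
  Item 0.63 -> new Bin 1
  Item 0.28 -> Bin 1 (now 0.91)
  Item 0.33 -> new Bin 2
  Item 0.62 -> Bin 2 (now 0.95)
  Item 0.29 -> new Bin 3
  Item 0.35 -> Bin 3 (now 0.64)
  Item 0.3 -> Bin 3 (now 0.94)
  Item 0.76 -> new Bin 4
  Item 0.25 -> new Bin 5
  Item 0.23 -> Bin 4 (now 0.99)
Total bins used = 5

5


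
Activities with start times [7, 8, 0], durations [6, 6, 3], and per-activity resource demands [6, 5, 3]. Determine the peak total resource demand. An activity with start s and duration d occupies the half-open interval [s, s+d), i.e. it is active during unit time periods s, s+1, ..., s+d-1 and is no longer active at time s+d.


Each activity i is active on [start_i, start_i + duration_i).
Compute total resource usage per time slot:
  t=0: active resources = [3], total = 3
  t=1: active resources = [3], total = 3
  t=2: active resources = [3], total = 3
  t=3: active resources = [], total = 0
  t=4: active resources = [], total = 0
  t=5: active resources = [], total = 0
  t=6: active resources = [], total = 0
  t=7: active resources = [6], total = 6
  t=8: active resources = [6, 5], total = 11
  t=9: active resources = [6, 5], total = 11
  t=10: active resources = [6, 5], total = 11
  t=11: active resources = [6, 5], total = 11
  t=12: active resources = [6, 5], total = 11
  t=13: active resources = [5], total = 5
Peak resource demand = 11

11


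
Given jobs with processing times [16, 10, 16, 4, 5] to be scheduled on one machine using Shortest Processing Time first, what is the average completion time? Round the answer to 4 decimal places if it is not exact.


Sort jobs by processing time (SPT order): [4, 5, 10, 16, 16]
Compute completion times sequentially:
  Job 1: processing = 4, completes at 4
  Job 2: processing = 5, completes at 9
  Job 3: processing = 10, completes at 19
  Job 4: processing = 16, completes at 35
  Job 5: processing = 16, completes at 51
Sum of completion times = 118
Average completion time = 118/5 = 23.6

23.6


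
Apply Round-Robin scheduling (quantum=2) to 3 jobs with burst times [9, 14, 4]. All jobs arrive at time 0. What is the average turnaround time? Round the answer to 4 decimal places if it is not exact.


Time quantum = 2
Execution trace:
  J1 runs 2 units, time = 2
  J2 runs 2 units, time = 4
  J3 runs 2 units, time = 6
  J1 runs 2 units, time = 8
  J2 runs 2 units, time = 10
  J3 runs 2 units, time = 12
  J1 runs 2 units, time = 14
  J2 runs 2 units, time = 16
  J1 runs 2 units, time = 18
  J2 runs 2 units, time = 20
  J1 runs 1 units, time = 21
  J2 runs 2 units, time = 23
  J2 runs 2 units, time = 25
  J2 runs 2 units, time = 27
Finish times: [21, 27, 12]
Average turnaround = 60/3 = 20.0

20.0


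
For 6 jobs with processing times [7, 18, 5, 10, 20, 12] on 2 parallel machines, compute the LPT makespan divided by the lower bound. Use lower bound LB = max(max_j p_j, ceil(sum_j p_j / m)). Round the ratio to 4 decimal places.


LPT order: [20, 18, 12, 10, 7, 5]
Machine loads after assignment: [37, 35]
LPT makespan = 37
Lower bound = max(max_job, ceil(total/2)) = max(20, 36) = 36
Ratio = 37 / 36 = 1.0278

1.0278


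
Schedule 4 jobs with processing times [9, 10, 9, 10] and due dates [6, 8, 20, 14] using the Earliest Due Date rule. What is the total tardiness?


Sort by due date (EDD order): [(9, 6), (10, 8), (10, 14), (9, 20)]
Compute completion times and tardiness:
  Job 1: p=9, d=6, C=9, tardiness=max(0,9-6)=3
  Job 2: p=10, d=8, C=19, tardiness=max(0,19-8)=11
  Job 3: p=10, d=14, C=29, tardiness=max(0,29-14)=15
  Job 4: p=9, d=20, C=38, tardiness=max(0,38-20)=18
Total tardiness = 47

47


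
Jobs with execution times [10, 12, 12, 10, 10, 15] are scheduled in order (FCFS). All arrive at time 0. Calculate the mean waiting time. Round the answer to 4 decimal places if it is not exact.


FCFS order (as given): [10, 12, 12, 10, 10, 15]
Waiting times:
  Job 1: wait = 0
  Job 2: wait = 10
  Job 3: wait = 22
  Job 4: wait = 34
  Job 5: wait = 44
  Job 6: wait = 54
Sum of waiting times = 164
Average waiting time = 164/6 = 27.3333

27.3333


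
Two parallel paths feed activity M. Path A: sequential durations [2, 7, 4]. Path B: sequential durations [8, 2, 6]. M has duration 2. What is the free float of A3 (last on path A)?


ES(A3) = sum of predecessors on chain A = 9
EF(A3) = ES + duration = 9 + 4 = 13
Successor of A3 is M. ES(M) = max(sum(A), sum(B)) = max(13, 16) = 16
Free float = ES(successor) - EF(current) = 16 - 13 = 3

3


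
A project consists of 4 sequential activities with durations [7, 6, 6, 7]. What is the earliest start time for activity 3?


Activity 3 starts after activities 1 through 2 complete.
Predecessor durations: [7, 6]
ES = 7 + 6 = 13

13


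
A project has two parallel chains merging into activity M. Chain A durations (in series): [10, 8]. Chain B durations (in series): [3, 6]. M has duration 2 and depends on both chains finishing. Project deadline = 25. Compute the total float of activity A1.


Forward pass: ES(A1) = sum of predecessors on chain A = 0
EF = ES + duration = 0 + 10 = 10
Backward pass: LF(M) = deadline = 25; LS(M) = 25 - 2 = 23
LF(A1) = LS(M) - sum(successors on chain A) = 23 - 8 = 15
LS = LF - duration = 15 - 10 = 5
Total float = LS - ES = 5 - 0 = 5

5


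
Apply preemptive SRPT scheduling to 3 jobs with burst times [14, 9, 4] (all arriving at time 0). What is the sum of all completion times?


Since all jobs arrive at t=0, SRPT equals SPT ordering.
SPT order: [4, 9, 14]
Completion times:
  Job 1: p=4, C=4
  Job 2: p=9, C=13
  Job 3: p=14, C=27
Total completion time = 4 + 13 + 27 = 44

44


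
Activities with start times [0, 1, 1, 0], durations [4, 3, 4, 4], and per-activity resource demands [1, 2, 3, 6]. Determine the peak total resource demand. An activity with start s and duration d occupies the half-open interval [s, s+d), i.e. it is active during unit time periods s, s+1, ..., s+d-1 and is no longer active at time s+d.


Each activity i is active on [start_i, start_i + duration_i).
Compute total resource usage per time slot:
  t=0: active resources = [1, 6], total = 7
  t=1: active resources = [1, 2, 3, 6], total = 12
  t=2: active resources = [1, 2, 3, 6], total = 12
  t=3: active resources = [1, 2, 3, 6], total = 12
  t=4: active resources = [3], total = 3
Peak resource demand = 12

12


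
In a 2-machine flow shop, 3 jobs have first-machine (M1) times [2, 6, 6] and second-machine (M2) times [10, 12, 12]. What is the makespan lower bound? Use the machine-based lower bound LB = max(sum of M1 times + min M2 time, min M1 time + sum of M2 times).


LB1 = sum(M1 times) + min(M2 times) = 14 + 10 = 24
LB2 = min(M1 times) + sum(M2 times) = 2 + 34 = 36
Lower bound = max(LB1, LB2) = max(24, 36) = 36

36


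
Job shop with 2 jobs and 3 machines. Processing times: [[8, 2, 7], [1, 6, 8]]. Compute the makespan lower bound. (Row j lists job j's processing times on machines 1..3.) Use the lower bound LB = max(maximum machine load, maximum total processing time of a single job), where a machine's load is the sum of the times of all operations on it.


Machine loads:
  Machine 1: 8 + 1 = 9
  Machine 2: 2 + 6 = 8
  Machine 3: 7 + 8 = 15
Max machine load = 15
Job totals:
  Job 1: 17
  Job 2: 15
Max job total = 17
Lower bound = max(15, 17) = 17

17


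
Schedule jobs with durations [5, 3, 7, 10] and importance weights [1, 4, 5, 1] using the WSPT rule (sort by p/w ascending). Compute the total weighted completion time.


Compute p/w ratios and sort ascending (WSPT): [(3, 4), (7, 5), (5, 1), (10, 1)]
Compute weighted completion times:
  Job (p=3,w=4): C=3, w*C=4*3=12
  Job (p=7,w=5): C=10, w*C=5*10=50
  Job (p=5,w=1): C=15, w*C=1*15=15
  Job (p=10,w=1): C=25, w*C=1*25=25
Total weighted completion time = 102

102


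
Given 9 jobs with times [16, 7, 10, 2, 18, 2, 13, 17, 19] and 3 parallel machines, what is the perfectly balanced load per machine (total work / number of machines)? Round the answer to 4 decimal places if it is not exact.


Total processing time = 16 + 7 + 10 + 2 + 18 + 2 + 13 + 17 + 19 = 104
Number of machines = 3
Ideal balanced load = 104 / 3 = 34.6667

34.6667


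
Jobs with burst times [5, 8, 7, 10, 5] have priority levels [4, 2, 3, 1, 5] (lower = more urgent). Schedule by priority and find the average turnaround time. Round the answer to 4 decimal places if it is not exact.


Sort by priority (ascending = highest first):
Order: [(1, 10), (2, 8), (3, 7), (4, 5), (5, 5)]
Completion times:
  Priority 1, burst=10, C=10
  Priority 2, burst=8, C=18
  Priority 3, burst=7, C=25
  Priority 4, burst=5, C=30
  Priority 5, burst=5, C=35
Average turnaround = 118/5 = 23.6

23.6


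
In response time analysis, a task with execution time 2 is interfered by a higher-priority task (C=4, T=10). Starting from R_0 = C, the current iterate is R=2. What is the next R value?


R_next = C + ceil(R_prev / T_hp) * C_hp
ceil(2 / 10) = ceil(0.2) = 1
Interference = 1 * 4 = 4
R_next = 2 + 4 = 6

6


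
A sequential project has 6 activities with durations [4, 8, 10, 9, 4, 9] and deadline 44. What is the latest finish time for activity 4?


LF(activity 4) = deadline - sum of successor durations
Successors: activities 5 through 6 with durations [4, 9]
Sum of successor durations = 13
LF = 44 - 13 = 31

31


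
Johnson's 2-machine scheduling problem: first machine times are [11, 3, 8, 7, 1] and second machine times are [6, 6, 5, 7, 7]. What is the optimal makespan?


Apply Johnson's rule:
  Group 1 (a <= b): [(5, 1, 7), (2, 3, 6), (4, 7, 7)]
  Group 2 (a > b): [(1, 11, 6), (3, 8, 5)]
Optimal job order: [5, 2, 4, 1, 3]
Schedule:
  Job 5: M1 done at 1, M2 done at 8
  Job 2: M1 done at 4, M2 done at 14
  Job 4: M1 done at 11, M2 done at 21
  Job 1: M1 done at 22, M2 done at 28
  Job 3: M1 done at 30, M2 done at 35
Makespan = 35

35


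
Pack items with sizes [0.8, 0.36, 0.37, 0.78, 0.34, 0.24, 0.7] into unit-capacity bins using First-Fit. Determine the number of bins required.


Place items sequentially using First-Fit:
  Item 0.8 -> new Bin 1
  Item 0.36 -> new Bin 2
  Item 0.37 -> Bin 2 (now 0.73)
  Item 0.78 -> new Bin 3
  Item 0.34 -> new Bin 4
  Item 0.24 -> Bin 2 (now 0.97)
  Item 0.7 -> new Bin 5
Total bins used = 5

5


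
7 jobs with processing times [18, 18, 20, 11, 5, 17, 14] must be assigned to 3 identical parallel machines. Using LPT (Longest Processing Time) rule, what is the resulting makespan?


Sort jobs in decreasing order (LPT): [20, 18, 18, 17, 14, 11, 5]
Assign each job to the least loaded machine:
  Machine 1: jobs [20, 11, 5], load = 36
  Machine 2: jobs [18, 17], load = 35
  Machine 3: jobs [18, 14], load = 32
Makespan = max load = 36

36


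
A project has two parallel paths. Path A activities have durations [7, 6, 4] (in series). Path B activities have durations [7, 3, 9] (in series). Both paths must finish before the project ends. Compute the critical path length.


Path A total = 7 + 6 + 4 = 17
Path B total = 7 + 3 + 9 = 19
Critical path = longest path = max(17, 19) = 19

19


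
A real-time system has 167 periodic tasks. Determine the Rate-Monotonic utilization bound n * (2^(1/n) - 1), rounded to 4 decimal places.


Compute 2^(1/167) = 1.0041592075
Subtract 1: 1.0041592075 - 1 = 0.0041592075
Multiply by n: 167 * 0.0041592075 = 0.6945876525
Round to 4 dp: 0.6946

0.6946


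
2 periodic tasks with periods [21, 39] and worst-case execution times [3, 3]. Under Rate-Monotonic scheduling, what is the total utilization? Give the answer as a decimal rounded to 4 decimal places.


Compute individual utilizations (exact fractions):
  Task 1: C/T = 3/21 = 1/7 (approx. 0.1429)
  Task 2: C/T = 3/39 = 1/13 (approx. 0.0769)
Total utilization U = 1/7 + 1/13 = 20/91
Rounded to 4 decimal places: U = 0.2198
RM (Liu & Layland) bound for 2 tasks = 0.828427; compare with U = 20/91 (approx. 0.219780)
U <= bound, so schedulable by RM sufficient condition.

0.2198
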